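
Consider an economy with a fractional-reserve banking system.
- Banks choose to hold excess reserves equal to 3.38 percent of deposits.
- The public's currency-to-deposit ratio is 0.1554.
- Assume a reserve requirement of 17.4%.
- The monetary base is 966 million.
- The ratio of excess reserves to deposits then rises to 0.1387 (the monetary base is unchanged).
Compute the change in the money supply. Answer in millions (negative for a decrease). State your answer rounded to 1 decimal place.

-688.7 million

Initially m₁ = (1 + 0.1554) / (0.174 + 0.0338 + 0.1554) ≈ 3.18117, so M₁ = 3.18117 × 966 ≈ 3073.0102 million.
After the change m₂ = (1 + 0.1554) / (0.174 + 0.1387 + 0.1554) ≈ 2.46828, so M₂ = 2.46828 × 966 ≈ 2384.3585 million.
ΔM = M₂ − M₁ = 2384.3585 − 3073.0102 = -688.6517 million.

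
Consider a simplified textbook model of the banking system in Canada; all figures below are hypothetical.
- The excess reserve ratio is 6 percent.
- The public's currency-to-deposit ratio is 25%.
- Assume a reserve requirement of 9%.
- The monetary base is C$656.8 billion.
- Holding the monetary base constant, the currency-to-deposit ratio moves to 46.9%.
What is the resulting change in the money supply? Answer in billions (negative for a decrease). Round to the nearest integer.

Initially m₁ = (1 + 0.25) / (0.09 + 0.06 + 0.25) = 3.1250, so M₁ = 3.1250 × 656.8 = 2052.5 billion.
After the change m₂ = (1 + 0.469) / (0.09 + 0.06 + 0.469) ≈ 2.3732, so M₂ = 2.3732 × 656.8 ≈ 1558.7178 billion.
ΔM = M₂ − M₁ = 1558.7178 − 2052.5 = -493.7822 billion.

-494 billion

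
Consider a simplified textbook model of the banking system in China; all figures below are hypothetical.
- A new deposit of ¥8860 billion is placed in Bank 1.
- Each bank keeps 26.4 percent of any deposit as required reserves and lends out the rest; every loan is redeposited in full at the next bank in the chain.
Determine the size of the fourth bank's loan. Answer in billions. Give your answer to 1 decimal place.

Each bank lends a fraction (1 − rr) = 0.7360 of the deposit it receives, so Bank 4 receives 8860·0.7360^3 and lends 8860·0.7360^4 ≈ 2599.8302 billion.

¥2599.8 billion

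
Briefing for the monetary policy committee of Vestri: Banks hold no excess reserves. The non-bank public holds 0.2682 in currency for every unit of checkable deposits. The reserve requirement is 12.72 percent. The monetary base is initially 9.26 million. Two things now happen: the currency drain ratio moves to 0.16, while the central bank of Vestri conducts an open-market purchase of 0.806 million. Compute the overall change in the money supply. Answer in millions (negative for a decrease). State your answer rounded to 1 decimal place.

Before: m₁ = (1 + 0.2682) / (0.1272 + 0.2682) ≈ 3.2074, MB₁ = 9.26, so M₁ = 3.2074 × 9.26 ≈ 29.7005 million.
After: m₂ = (1 + 0.16) / (0.1272 + 0.16) ≈ 4.0390, MB₂ = 9.26 + 0.806 = 10.066, so M₂ = 4.0390 × 10.066 ≈ 40.6566 million.
ΔM = M₂ − M₁ = 40.6566 − 29.7005 = 10.9561 million.

11.0 million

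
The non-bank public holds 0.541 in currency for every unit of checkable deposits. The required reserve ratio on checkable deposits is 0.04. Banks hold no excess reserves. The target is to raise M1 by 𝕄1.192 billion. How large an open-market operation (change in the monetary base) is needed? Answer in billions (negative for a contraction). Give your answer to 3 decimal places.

𝕄0.449 billion

The money multiplier is m = (1 + c) / (rr + c) = (1 + 0.541) / (0.04 + 0.541) ≈ 2.65232.
ΔMB = ΔM / m = (+1.192) / 2.65232 ≈ 0.4494 billion.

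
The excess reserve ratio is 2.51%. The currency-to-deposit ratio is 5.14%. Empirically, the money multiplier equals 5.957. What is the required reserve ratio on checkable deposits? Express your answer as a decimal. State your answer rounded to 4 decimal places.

0.1000

Using m = 5.957. Since m = (1 + c)/(c + rr + e), the denominator satisfies c + rr + e = (1 + c)/m = (1 + 0.0514) / 5.957 ≈ 0.176498.
With c = 0.0514 and e = 0.0251, the required reserve ratio on checkable deposits is 0.176498 − 0.0514 − 0.0251 = 0.099998.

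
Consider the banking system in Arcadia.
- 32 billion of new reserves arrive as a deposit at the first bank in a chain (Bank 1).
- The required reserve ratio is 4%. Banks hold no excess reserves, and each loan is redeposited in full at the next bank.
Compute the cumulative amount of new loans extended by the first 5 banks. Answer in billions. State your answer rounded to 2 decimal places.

141.79 billion

Bank i lends (1 − rr)^i of the original deposit: Bank 1 lends 32·0.9600 = 30.7200, Bank 2 lends 32·0.9600² = 29.4912, and so on.
Summing a geometric series: total = 32·[0.9600·(1 − 0.9600^5) / (1 − 0.9600)] ≈ 141.7938 billion.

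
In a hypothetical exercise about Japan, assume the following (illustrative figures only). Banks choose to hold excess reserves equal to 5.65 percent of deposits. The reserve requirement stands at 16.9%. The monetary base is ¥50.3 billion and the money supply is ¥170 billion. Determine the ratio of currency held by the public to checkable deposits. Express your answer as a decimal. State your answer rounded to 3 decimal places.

0.100

Using m = M/MB = 170/50.3 ≈ 3.379722. From m = (1 + c)/(c + rr + e), rearranging gives 1 + c = m·(c + rr + e), so c·(1 − m) = m·(rr + e) − 1.
Hence c = [m·(rr + e) − 1]/(1 − m) = [3.379722 × (0.169 + 0.0565) − 1] / (1 − 3.379722) ≈ 0.099958.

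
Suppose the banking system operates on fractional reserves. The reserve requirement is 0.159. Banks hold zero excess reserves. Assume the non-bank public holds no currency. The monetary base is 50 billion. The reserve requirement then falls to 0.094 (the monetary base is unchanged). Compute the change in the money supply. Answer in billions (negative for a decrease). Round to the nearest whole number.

Initially m₁ = 1 / (0.159) ≈ 6.2893, so M₁ = 6.2893 × 50 = 314.465 billion.
After the change m₂ = 1 / (0.094) ≈ 10.6383, so M₂ = 10.6383 × 50 = 531.915 billion.
ΔM = M₂ − M₁ = 531.915 − 314.465 = 217.45 billion.

217 billion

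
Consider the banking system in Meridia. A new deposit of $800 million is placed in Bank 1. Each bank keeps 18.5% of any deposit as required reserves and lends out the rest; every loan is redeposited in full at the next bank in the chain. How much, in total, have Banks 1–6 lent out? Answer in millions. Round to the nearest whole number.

Bank i lends (1 − rr)^i of the original deposit: Bank 1 lends 800·0.8150 = 652.0000, Bank 2 lends 800·0.8150² = 531.3800, and so on.
Summing a geometric series: total = 800·[0.8150·(1 − 0.8150^6) / (1 − 0.8150)] ≈ 2491.5117 million.

$2492 million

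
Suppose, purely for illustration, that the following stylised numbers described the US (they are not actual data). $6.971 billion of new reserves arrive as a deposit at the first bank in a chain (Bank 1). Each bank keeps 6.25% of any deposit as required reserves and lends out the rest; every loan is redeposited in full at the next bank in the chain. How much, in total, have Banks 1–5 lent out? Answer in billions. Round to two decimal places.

$28.84 billion

Bank i lends (1 − rr)^i of the original deposit: Bank 1 lends 6.971·0.9375 ≈ 6.5353, Bank 2 lends 6.971·0.9375² ≈ 6.1269, and so on.
Summing a geometric series: total = 6.971·[0.9375·(1 − 0.9375^5) / (1 − 0.9375)] ≈ 28.8394 billion.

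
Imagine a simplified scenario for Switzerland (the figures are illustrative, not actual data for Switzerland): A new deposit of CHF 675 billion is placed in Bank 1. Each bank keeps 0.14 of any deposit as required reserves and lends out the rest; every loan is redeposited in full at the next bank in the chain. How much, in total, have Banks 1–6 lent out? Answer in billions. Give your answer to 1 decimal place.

Bank i lends (1 − rr)^i of the original deposit: Bank 1 lends 675·0.8600 = 580.5000, Bank 2 lends 675·0.8600² = 499.2300, and so on.
Summing a geometric series: total = 675·[0.8600·(1 − 0.8600^6) / (1 − 0.8600)] ≈ 2468.9194 billion.

CHF 2468.9 billion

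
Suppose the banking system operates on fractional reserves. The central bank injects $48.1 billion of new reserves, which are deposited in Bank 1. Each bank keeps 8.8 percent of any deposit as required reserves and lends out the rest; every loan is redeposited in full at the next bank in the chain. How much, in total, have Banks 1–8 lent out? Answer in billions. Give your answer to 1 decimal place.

$259.9 billion

Bank i lends (1 − rr)^i of the original deposit: Bank 1 lends 48.1·0.9120 = 43.8672, Bank 2 lends 48.1·0.9120² ≈ 40.0069, and so on.
Summing a geometric series: total = 48.1·[0.9120·(1 − 0.9120^8) / (1 − 0.9120)] ≈ 259.9208 billion.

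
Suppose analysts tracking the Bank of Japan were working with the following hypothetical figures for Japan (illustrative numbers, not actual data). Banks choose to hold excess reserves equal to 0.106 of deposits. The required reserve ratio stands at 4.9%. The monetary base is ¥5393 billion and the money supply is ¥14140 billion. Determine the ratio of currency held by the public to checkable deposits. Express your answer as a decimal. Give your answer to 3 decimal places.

0.366

Using m = M/MB = 14140/5393 ≈ 2.621917. From m = (1 + c)/(c + rr + e), rearranging gives 1 + c = m·(c + rr + e), so c·(1 − m) = m·(rr + e) − 1.
Hence c = [m·(rr + e) − 1]/(1 − m) = [2.621917 × (0.049 + 0.106) − 1] / (1 − 2.621917) ≈ 0.365988.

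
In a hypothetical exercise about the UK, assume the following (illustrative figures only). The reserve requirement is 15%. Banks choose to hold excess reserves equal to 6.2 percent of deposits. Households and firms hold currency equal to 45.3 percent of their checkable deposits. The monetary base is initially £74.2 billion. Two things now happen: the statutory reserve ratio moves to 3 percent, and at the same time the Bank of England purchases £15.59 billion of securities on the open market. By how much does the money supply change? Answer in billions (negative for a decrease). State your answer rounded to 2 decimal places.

Before: m₁ = (1 + 0.453) / (0.15 + 0.062 + 0.453) ≈ 2.18496, MB₁ = 74.2, so M₁ = 2.18496 × 74.2 ≈ 162.124 billion.
After: m₂ = (1 + 0.453) / (0.03 + 0.062 + 0.453) ≈ 2.66606, MB₂ = 74.2 + 15.59 = 89.79, so M₂ = 2.66606 × 89.79 ≈ 239.3855 billion.
ΔM = M₂ − M₁ = 239.3855 − 162.124 = 77.2615 billion.

£77.26 billion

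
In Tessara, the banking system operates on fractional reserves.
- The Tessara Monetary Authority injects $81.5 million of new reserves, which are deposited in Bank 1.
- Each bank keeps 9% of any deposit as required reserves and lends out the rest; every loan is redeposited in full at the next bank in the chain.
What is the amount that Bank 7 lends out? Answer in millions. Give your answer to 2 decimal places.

$42.12 million

Each bank lends a fraction (1 − rr) = 0.9100 of the deposit it receives, so Bank 7 receives 81.5·0.9100^6 and lends 81.5·0.9100^7 ≈ 42.1160 million.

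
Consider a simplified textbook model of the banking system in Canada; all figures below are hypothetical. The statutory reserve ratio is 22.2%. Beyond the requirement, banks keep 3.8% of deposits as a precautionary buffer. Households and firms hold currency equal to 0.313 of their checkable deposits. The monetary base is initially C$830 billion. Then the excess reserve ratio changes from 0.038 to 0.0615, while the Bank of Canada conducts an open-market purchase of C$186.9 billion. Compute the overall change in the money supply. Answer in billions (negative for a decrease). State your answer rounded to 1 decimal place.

C$336.5 billion

Before: m₁ = (1 + 0.313) / (0.222 + 0.038 + 0.313) ≈ 2.291449, MB₁ = 830, so M₁ = 2.291449 × 830 ≈ 1901.9027 billion.
After: m₂ = (1 + 0.313) / (0.222 + 0.0615 + 0.313) ≈ 2.201174, MB₂ = 830 + 186.9 = 1016.9, so M₂ = 2.201174 × 1016.9 ≈ 2238.3738 billion.
ΔM = M₂ − M₁ = 2238.3738 − 1901.9027 = 336.4711 billion.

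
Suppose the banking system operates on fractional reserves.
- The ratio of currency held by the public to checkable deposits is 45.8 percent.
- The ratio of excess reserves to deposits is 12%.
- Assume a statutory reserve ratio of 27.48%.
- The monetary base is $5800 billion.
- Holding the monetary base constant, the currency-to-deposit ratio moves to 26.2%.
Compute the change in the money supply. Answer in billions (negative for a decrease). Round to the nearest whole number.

$1228 billion

Initially m₁ = (1 + 0.458) / (0.2748 + 0.12 + 0.458) ≈ 1.70966, so M₁ = 1.70966 × 5800 = 9916.028 billion.
After the change m₂ = (1 + 0.262) / (0.2748 + 0.12 + 0.262) ≈ 1.92144, so M₂ = 1.92144 × 5800 = 11144.352 billion.
ΔM = M₂ − M₁ = 11144.352 − 9916.028 = 1228.324 billion.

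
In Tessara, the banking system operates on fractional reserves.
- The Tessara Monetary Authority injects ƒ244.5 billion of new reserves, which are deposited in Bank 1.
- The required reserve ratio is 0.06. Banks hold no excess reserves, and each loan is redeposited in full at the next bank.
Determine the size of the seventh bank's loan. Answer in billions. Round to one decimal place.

ƒ158.6 billion

Each bank lends a fraction (1 − rr) = 0.9400 of the deposit it receives, so Bank 7 receives 244.5·0.9400^6 and lends 244.5·0.9400^7 ≈ 158.5528 billion.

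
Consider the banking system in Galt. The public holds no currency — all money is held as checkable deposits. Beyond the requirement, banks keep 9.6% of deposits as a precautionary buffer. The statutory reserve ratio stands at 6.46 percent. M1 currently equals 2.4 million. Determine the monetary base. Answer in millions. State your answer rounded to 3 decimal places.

0.385 million

The money multiplier is m = 1 / (rr + e) = 1 / (0.0646 + 0.096) ≈ 6.22665.
MB = M / m = 2.4 / 6.22665 ≈ 0.3854 million.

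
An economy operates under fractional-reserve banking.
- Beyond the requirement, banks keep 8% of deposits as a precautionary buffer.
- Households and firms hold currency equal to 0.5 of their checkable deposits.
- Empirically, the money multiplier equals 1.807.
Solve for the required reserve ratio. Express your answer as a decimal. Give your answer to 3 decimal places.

0.250

Using m = 1.807. Since m = (1 + c)/(c + rr + e), the denominator satisfies c + rr + e = (1 + c)/m = (1 + 0.5) / 1.807 ≈ 0.830105.
With c = 0.5 and e = 0.08, the required reserve ratio is 0.830105 − 0.5 − 0.08 = 0.250105.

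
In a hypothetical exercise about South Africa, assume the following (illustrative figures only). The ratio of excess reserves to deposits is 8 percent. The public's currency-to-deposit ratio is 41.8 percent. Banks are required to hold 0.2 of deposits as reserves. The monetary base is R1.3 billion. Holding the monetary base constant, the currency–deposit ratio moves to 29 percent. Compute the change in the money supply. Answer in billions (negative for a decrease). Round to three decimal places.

R0.301 billion

Initially m₁ = (1 + 0.418) / (0.2 + 0.08 + 0.418) ≈ 2.03152, so M₁ = 2.03152 × 1.3 ≈ 2.641 billion.
After the change m₂ = (1 + 0.29) / (0.2 + 0.08 + 0.29) ≈ 2.26316, so M₂ = 2.26316 × 1.3 ≈ 2.9421 billion.
ΔM = M₂ − M₁ = 2.9421 − 2.641 = 0.3011 billion.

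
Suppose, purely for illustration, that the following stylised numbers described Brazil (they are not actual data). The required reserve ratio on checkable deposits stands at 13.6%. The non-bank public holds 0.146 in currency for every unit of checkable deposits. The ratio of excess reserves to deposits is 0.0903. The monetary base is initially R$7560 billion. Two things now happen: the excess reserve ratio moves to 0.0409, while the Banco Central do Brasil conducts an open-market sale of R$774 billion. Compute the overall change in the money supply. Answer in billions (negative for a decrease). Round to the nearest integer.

R$813 billion

Before: m₁ = (1 + 0.146) / (0.136 + 0.0903 + 0.146) ≈ 3.07816, MB₁ = 7560, so M₁ = 3.07816 × 7560 = 23270.8896 billion.
After: m₂ = (1 + 0.146) / (0.136 + 0.0409 + 0.146) ≈ 3.54909, MB₂ = 7560 − 774 = 6786, so M₂ = 3.54909 × 6786 ≈ 24084.1247 billion.
ΔM = M₂ − M₁ = 24084.1247 − 23270.8896 = 813.2351 billion.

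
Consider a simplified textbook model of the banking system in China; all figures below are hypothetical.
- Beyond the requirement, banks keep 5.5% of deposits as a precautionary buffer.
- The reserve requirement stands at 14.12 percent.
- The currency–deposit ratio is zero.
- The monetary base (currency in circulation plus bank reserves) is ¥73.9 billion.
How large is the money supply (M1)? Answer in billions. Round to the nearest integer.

¥377 billion

The money multiplier is m = 1 / (rr + e) = 1 / (0.1412 + 0.055) ≈ 5.0968.
So M = m × MB = 5.0968 × 73.9 ≈ 376.6535 billion.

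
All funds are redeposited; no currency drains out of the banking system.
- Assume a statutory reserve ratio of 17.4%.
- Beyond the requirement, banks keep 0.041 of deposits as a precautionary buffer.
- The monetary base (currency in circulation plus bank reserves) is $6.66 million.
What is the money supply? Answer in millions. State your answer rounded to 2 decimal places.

The money multiplier is m = 1 / (rr + e) = 1 / (0.174 + 0.041) ≈ 4.6512.
So M = m × MB = 4.6512 × 6.66 ≈ 30.977 million.

$30.98 million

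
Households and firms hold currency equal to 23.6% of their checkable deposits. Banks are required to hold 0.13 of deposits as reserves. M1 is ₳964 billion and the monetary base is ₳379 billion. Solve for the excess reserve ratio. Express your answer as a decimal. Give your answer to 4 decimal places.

0.1199

Using m = M/MB = 964/379 ≈ 2.543536. Since m = (1 + c)/(c + rr + e), the denominator satisfies c + rr + e = (1 + c)/m = (1 + 0.236) / 2.543536 ≈ 0.485938.
With c = 0.236 and rr = 0.13, the excess reserve ratio is 0.485938 − 0.236 − 0.13 = 0.119938.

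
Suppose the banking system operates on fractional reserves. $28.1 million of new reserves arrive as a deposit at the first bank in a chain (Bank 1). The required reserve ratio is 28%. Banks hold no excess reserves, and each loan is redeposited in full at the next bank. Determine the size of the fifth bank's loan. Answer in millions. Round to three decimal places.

Each bank lends a fraction (1 − rr) = 0.7200 of the deposit it receives, so Bank 5 receives 28.1·0.7200^4 and lends 28.1·0.7200^5 ≈ 5.4371 million.

$5.437 million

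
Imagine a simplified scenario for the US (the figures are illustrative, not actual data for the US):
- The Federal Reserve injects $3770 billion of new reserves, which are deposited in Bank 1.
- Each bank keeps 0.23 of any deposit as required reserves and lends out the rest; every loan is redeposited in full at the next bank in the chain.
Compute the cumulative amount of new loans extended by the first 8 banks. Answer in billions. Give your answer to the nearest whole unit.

$11062 billion

Bank i lends (1 − rr)^i of the original deposit: Bank 1 lends 3770·0.7700 = 2902.9000, Bank 2 lends 3770·0.7700² = 2235.2330, and so on.
Summing a geometric series: total = 3770·[0.7700·(1 − 0.7700^8) / (1 − 0.7700)] ≈ 11061.6440 billion.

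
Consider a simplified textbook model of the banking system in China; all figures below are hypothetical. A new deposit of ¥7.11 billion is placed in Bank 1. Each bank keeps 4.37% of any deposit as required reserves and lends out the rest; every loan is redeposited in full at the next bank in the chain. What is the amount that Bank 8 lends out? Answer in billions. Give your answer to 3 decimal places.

Each bank lends a fraction (1 − rr) = 0.9563 of the deposit it receives, so Bank 8 receives 7.11·0.9563^7 and lends 7.11·0.9563^8 ≈ 4.9731 billion.

¥4.973 billion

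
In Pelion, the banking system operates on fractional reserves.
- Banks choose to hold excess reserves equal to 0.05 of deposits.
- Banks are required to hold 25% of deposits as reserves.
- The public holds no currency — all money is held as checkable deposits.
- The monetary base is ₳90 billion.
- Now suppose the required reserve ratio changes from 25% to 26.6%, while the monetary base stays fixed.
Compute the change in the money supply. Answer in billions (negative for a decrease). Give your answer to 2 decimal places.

Initially m₁ = 1 / (0.25 + 0.05) ≈ 3.33333, so M₁ = 3.33333 × 90 = 299.9997 billion.
After the change m₂ = 1 / (0.266 + 0.05) ≈ 3.16456, so M₂ = 3.16456 × 90 = 284.8104 billion.
ΔM = M₂ − M₁ = 284.8104 − 299.9997 = -15.1893 billion.

-15.19 billion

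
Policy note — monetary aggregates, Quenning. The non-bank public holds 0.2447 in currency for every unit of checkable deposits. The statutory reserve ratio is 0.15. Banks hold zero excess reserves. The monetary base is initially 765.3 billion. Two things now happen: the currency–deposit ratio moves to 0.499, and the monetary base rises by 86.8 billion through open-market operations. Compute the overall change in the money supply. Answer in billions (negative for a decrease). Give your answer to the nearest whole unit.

Before: m₁ = (1 + 0.2447) / (0.15 + 0.2447) ≈ 3.1535, MB₁ = 765.3, so M₁ = 3.1535 × 765.3 ≈ 2413.3735 billion.
After: m₂ = (1 + 0.499) / (0.15 + 0.499) ≈ 2.3097, MB₂ = 765.3 + 86.8 = 852.1, so M₂ = 2.3097 × 852.1 ≈ 1968.0954 billion.
ΔM = M₂ − M₁ = 1968.0954 − 2413.3735 = -445.2781 billion.

-445 billion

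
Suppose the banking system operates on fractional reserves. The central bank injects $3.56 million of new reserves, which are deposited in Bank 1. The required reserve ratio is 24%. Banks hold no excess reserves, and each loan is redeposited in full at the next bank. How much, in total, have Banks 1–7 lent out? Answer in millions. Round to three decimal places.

$9.622 million

Bank i lends (1 − rr)^i of the original deposit: Bank 1 lends 3.56·0.7600 = 2.7056, Bank 2 lends 3.56·0.7600² ≈ 2.0563, and so on.
Summing a geometric series: total = 3.56·[0.7600·(1 − 0.7600^7) / (1 − 0.7600)] ≈ 9.6223 million.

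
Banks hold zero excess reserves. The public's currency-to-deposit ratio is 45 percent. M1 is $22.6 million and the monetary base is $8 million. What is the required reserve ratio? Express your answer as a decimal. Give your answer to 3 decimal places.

Using m = M/MB = 22.6/8 = 2.825000. Since m = (1 + c)/(c + rr + e), the denominator satisfies c + rr + e = (1 + c)/m = (1 + 0.45) / 2.825000 ≈ 0.513274.
With c = 0.45 and e = 0, the required reserve ratio is 0.513274 − 0.45 − 0 = 0.063274.

0.063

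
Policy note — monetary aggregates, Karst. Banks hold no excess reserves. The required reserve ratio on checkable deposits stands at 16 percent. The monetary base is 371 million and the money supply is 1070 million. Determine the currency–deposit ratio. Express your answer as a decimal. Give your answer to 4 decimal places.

0.2858

Using m = M/MB = 1070/371 ≈ 2.884097. From m = (1 + c)/(c + rr + e), rearranging gives 1 + c = m·(c + rr + e), so c·(1 − m) = m·(rr + e) − 1.
Hence c = [m·(rr + e) − 1]/(1 − m) = [2.884097 × (0.16 + 0) − 1] / (1 − 2.884097) ≈ 0.285837.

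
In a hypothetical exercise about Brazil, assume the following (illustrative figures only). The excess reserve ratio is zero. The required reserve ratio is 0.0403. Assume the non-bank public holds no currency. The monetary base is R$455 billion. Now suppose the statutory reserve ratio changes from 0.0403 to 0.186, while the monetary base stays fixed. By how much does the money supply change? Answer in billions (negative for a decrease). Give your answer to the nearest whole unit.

-8844 billion

Initially m₁ = 1 / (0.0403) ≈ 24.8139, so M₁ = 24.8139 × 455 = 11290.3245 billion.
After the change m₂ = 1 / (0.186) ≈ 5.3763, so M₂ = 5.3763 × 455 = 2446.2165 billion.
ΔM = M₂ − M₁ = 2446.2165 − 11290.3245 = -8844.108 billion.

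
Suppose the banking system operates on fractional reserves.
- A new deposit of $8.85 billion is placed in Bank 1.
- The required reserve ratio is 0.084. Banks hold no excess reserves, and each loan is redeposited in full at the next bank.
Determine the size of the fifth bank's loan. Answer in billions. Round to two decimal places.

$5.71 billion

Each bank lends a fraction (1 − rr) = 0.9160 of the deposit it receives, so Bank 5 receives 8.85·0.9160^4 and lends 8.85·0.9160^5 ≈ 5.7072 billion.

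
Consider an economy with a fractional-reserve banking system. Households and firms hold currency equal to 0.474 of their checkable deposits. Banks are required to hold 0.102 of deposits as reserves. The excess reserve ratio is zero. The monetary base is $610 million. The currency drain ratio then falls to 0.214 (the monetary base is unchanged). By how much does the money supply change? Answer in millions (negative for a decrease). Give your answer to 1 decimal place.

Initially m₁ = (1 + 0.474) / (0.102 + 0.474) ≈ 2.55903, so M₁ = 2.55903 × 610 = 1561.0083 million.
After the change m₂ = (1 + 0.214) / (0.102 + 0.214) ≈ 3.84177, so M₂ = 3.84177 × 610 = 2343.4797 million.
ΔM = M₂ − M₁ = 2343.4797 − 1561.0083 = 782.4714 million.

$782.5 million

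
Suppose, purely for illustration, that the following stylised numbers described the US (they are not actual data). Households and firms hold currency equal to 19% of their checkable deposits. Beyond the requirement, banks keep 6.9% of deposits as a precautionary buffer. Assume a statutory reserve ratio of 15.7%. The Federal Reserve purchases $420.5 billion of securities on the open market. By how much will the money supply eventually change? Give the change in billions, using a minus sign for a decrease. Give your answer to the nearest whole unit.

The money multiplier is m = (1 + c) / (rr + e + c) = (1 + 0.19) / (0.157 + 0.069 + 0.19) ≈ 2.8606.
The purchase adds 420.5 billion of base, so ΔM = m × ΔMB = 2.8606 × (+420.5) = 1202.8823 billion.

$1203 billion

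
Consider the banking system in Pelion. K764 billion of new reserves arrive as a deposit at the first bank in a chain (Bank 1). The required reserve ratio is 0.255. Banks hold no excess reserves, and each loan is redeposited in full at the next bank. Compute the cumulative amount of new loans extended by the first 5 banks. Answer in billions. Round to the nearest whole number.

Bank i lends (1 − rr)^i of the original deposit: Bank 1 lends 764·0.7450 = 569.1800, Bank 2 lends 764·0.7450² = 424.0391, and so on.
Summing a geometric series: total = 764·[0.7450·(1 − 0.7450^5) / (1 − 0.7450)] ≈ 1719.8180 billion.

K1720 billion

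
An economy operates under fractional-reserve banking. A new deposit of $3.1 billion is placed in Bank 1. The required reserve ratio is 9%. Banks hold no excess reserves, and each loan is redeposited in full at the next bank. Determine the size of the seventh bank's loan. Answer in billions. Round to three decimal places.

Each bank lends a fraction (1 − rr) = 0.9100 of the deposit it receives, so Bank 7 receives 3.1·0.9100^6 and lends 3.1·0.9100^7 ≈ 1.6020 billion.

$1.602 billion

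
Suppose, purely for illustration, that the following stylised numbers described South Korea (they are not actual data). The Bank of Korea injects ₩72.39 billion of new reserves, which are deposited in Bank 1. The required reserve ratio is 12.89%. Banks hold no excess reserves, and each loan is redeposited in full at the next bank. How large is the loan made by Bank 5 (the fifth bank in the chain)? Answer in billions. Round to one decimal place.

₩36.3 billion

Each bank lends a fraction (1 − rr) = 0.8711 of the deposit it receives, so Bank 5 receives 72.39·0.8711^4 and lends 72.39·0.8711^5 ≈ 36.3094 billion.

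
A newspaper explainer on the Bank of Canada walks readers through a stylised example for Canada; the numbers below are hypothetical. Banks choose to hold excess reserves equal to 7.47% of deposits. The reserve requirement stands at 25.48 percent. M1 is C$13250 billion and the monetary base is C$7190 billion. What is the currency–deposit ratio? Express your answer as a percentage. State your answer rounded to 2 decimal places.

46.60%

Using m = M/MB = 13250/7190 ≈ 1.842837. From m = (1 + c)/(c + rr + e), rearranging gives 1 + c = m·(c + rr + e), so c·(1 − m) = m·(rr + e) − 1.
Hence c = [m·(rr + e) − 1]/(1 − m) = [1.842837 × (0.2548 + 0.0747) − 1] / (1 − 1.842837) ≈ 0.466027.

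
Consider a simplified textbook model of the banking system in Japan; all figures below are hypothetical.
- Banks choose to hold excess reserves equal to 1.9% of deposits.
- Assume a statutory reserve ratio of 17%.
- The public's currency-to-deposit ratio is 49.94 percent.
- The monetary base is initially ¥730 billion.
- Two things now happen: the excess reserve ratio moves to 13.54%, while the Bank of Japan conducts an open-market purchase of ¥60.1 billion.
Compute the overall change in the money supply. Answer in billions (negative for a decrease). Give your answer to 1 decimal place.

-118.0 billion

Before: m₁ = (1 + 0.4994) / (0.17 + 0.019 + 0.4994) ≈ 2.17809, MB₁ = 730, so M₁ = 2.17809 × 730 = 1590.0057 billion.
After: m₂ = (1 + 0.4994) / (0.17 + 0.1354 + 0.4994) ≈ 1.86307, MB₂ = 730 + 60.1 = 790.1, so M₂ = 1.86307 × 790.1 ≈ 1472.0116 billion.
ΔM = M₂ − M₁ = 1472.0116 − 1590.0057 = -117.9941 billion.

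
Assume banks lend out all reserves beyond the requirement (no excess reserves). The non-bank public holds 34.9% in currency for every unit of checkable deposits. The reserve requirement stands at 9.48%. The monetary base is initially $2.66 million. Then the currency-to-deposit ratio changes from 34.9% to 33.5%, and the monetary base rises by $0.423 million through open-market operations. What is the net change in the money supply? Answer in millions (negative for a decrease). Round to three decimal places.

Before: m₁ = (1 + 0.349) / (0.0948 + 0.349) ≈ 3.03966, MB₁ = 2.66, so M₁ = 3.03966 × 2.66 ≈ 8.0855 million.
After: m₂ = (1 + 0.335) / (0.0948 + 0.335) ≈ 3.10610, MB₂ = 2.66 + 0.423 = 3.083, so M₂ = 3.10610 × 3.083 ≈ 9.5761 million.
ΔM = M₂ − M₁ = 9.5761 − 8.0855 = 1.4906 million.

$1.491 million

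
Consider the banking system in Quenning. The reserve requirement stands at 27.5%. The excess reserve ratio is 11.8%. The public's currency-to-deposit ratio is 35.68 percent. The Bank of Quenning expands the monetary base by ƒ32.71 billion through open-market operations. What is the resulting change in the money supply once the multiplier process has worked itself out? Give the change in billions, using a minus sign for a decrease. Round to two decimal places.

ƒ59.19 billion

The money multiplier is m = (1 + c) / (rr + e + c) = (1 + 0.3568) / (0.275 + 0.118 + 0.3568) ≈ 1.80955.
The purchase adds 32.71 billion of base, so ΔM = m × ΔMB = 1.80955 × (+32.71) ≈ 59.1904 billion.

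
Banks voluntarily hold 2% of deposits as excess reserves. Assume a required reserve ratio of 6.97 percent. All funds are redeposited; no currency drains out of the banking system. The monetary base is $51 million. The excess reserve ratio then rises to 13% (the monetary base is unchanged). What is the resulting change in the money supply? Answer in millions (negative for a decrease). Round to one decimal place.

Initially m₁ = 1 / (0.0697 + 0.02) ≈ 11.1483, so M₁ = 11.1483 × 51 = 568.5633 million.
After the change m₂ = 1 / (0.0697 + 0.13) ≈ 5.0075, so M₂ = 5.0075 × 51 = 255.3825 million.
ΔM = M₂ − M₁ = 255.3825 − 568.5633 = -313.1808 million.

-313.2 million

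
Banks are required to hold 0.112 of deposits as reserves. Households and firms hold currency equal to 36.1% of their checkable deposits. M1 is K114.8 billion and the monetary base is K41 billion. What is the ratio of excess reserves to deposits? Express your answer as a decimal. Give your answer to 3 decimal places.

Using m = M/MB = 114.8/41 = 2.800000. Since m = (1 + c)/(c + rr + e), the denominator satisfies c + rr + e = (1 + c)/m = (1 + 0.361) / 2.800000 ≈ 0.486071.
With c = 0.361 and rr = 0.112, the ratio of excess reserves to deposits is 0.486071 − 0.361 − 0.112 = 0.013071.

0.013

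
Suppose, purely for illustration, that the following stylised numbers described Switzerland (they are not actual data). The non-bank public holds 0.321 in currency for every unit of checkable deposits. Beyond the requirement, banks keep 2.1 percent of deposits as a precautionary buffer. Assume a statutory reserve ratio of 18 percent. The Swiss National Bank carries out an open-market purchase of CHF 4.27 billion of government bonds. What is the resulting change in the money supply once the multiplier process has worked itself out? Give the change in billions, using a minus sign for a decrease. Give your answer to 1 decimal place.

The money multiplier is m = (1 + c) / (rr + e + c) = (1 + 0.321) / (0.18 + 0.021 + 0.321) ≈ 2.5307.
The purchase adds 4.27 billion of base, so ΔM = m × ΔMB = 2.5307 × (+4.27) ≈ 10.8061 billion.

CHF 10.8 billion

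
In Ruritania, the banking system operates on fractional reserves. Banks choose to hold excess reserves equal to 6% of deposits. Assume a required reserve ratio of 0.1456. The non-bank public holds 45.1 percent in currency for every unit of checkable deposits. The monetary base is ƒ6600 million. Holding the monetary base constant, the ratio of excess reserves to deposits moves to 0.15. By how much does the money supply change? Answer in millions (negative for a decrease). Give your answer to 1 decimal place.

Initially m₁ = (1 + 0.451) / (0.1456 + 0.06 + 0.451) ≈ 2.209869, so M₁ = 2.209869 × 6600 = 14585.1354 million.
After the change m₂ = (1 + 0.451) / (0.1456 + 0.15 + 0.451) ≈ 1.943477, so M₂ = 1.943477 × 6600 = 12826.9482 million.
ΔM = M₂ − M₁ = 12826.9482 − 14585.1354 = -1758.1872 million.

-1758.2 million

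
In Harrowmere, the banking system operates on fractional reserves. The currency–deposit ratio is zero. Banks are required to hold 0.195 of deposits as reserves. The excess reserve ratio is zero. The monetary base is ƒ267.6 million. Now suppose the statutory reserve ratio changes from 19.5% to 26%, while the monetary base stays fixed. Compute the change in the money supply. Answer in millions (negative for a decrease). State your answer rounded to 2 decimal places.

Initially m₁ = 1 / (0.195) ≈ 5.128205, so M₁ = 5.128205 × 267.6 ≈ 1372.3077 million.
After the change m₂ = 1 / (0.26) ≈ 3.846154, so M₂ = 3.846154 × 267.6 ≈ 1029.2308 million.
ΔM = M₂ − M₁ = 1029.2308 − 1372.3077 = -343.0769 million.

-343.08 million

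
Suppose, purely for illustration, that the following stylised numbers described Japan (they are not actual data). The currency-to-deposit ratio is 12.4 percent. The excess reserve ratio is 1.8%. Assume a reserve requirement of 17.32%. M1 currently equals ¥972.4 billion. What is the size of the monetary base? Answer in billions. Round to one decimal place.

¥272.7 billion

The money multiplier is m = (1 + c) / (rr + e + c) = (1 + 0.124) / (0.1732 + 0.018 + 0.124) ≈ 3.56599.
MB = M / m = 972.4 / 3.56599 ≈ 272.6872 billion.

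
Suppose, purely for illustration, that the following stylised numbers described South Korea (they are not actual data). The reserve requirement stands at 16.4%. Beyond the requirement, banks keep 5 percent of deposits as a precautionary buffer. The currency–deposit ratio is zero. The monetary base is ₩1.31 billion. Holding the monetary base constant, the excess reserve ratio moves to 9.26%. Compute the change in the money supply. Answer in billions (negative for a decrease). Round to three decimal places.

-1.016 billion

Initially m₁ = 1 / (0.164 + 0.05) ≈ 4.67290, so M₁ = 4.67290 × 1.31 ≈ 6.1215 billion.
After the change m₂ = 1 / (0.164 + 0.0926) ≈ 3.89712, so M₂ = 3.89712 × 1.31 ≈ 5.1052 billion.
ΔM = M₂ − M₁ = 5.1052 − 6.1215 = -1.0163 billion.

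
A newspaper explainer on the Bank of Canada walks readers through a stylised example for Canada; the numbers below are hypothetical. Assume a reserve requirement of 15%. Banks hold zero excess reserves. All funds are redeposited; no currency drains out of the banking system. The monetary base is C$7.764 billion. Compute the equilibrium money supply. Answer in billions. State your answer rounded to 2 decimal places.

With no currency drain or excess reserves, the money multiplier is m = 1/rr = 1/0.15 ≈ 6.6667.
Money supply M = m × MB = 6.6667 × 7.764 ≈ 51.7603 billion.

C$51.76 billion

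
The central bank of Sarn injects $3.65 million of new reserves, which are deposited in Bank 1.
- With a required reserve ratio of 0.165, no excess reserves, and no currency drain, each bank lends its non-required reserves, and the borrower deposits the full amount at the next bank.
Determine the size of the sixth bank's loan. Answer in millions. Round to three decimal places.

Each bank lends a fraction (1 − rr) = 0.8350 of the deposit it receives, so Bank 6 receives 3.65·0.8350^5 and lends 3.65·0.8350^6 ≈ 1.2371 million.

$1.237 million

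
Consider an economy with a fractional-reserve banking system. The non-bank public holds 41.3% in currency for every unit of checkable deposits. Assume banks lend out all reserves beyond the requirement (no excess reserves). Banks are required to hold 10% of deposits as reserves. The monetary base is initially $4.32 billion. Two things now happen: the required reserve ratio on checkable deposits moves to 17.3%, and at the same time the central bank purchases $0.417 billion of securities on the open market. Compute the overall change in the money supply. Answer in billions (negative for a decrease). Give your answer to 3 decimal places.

-0.477 billion

Before: m₁ = (1 + 0.413) / (0.1 + 0.413) ≈ 2.75439, MB₁ = 4.32, so M₁ = 2.75439 × 4.32 ≈ 11.899 billion.
After: m₂ = (1 + 0.413) / (0.173 + 0.413) ≈ 2.41126, MB₂ = 4.32 + 0.417 = 4.737, so M₂ = 2.41126 × 4.737 ≈ 11.4221 billion.
ΔM = M₂ − M₁ = 11.4221 − 11.899 = -0.4769 billion.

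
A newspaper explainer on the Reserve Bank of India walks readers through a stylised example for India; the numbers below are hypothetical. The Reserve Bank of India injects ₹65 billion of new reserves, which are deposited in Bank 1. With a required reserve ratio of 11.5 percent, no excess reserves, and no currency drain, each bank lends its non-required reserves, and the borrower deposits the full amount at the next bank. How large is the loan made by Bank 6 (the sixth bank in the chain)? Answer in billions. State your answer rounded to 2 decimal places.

₹31.23 billion

Each bank lends a fraction (1 − rr) = 0.8850 of the deposit it receives, so Bank 6 receives 65·0.8850^5 and lends 65·0.8850^6 ≈ 31.2301 billion.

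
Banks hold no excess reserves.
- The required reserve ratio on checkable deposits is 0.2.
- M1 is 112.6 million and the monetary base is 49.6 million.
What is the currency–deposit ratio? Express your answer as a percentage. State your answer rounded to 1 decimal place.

43.0%

Using m = M/MB = 112.6/49.6 ≈ 2.270161. From m = (1 + c)/(c + rr + e), rearranging gives 1 + c = m·(c + rr + e), so c·(1 − m) = m·(rr + e) − 1.
Hence c = [m·(rr + e) − 1]/(1 − m) = [2.270161 × (0.2 + 0) − 1] / (1 − 2.270161) ≈ 0.429841.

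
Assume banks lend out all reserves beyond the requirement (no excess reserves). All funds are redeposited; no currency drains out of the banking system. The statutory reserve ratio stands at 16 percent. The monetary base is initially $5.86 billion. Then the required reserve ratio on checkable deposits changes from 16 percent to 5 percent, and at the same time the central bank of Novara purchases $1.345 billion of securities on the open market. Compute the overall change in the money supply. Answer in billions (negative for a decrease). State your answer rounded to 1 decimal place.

Before: m₁ = 1 / (0.16) = 6.25, MB₁ = 5.86, so M₁ = 6.25 × 5.86 = 36.625 billion.
After: m₂ = 1 / (0.05) = 20, MB₂ = 5.86 + 1.345 = 7.205, so M₂ = 20 × 7.205 = 144.1 billion.
ΔM = M₂ − M₁ = 144.1 − 36.625 = 107.475 billion.

$107.5 billion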